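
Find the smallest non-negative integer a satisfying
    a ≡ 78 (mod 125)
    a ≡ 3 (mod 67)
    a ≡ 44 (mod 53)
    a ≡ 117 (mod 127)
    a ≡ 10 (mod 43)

1399259828

From a ≡ 78 (mod 125) write a = 78 + 125t. Substituting into a ≡ 3 (mod 67) gives 125t ≡ 59 (mod 67), and since 58⁻¹ ≡ 52 (mod 67), t ≡ 53. Hence a ≡ 78 + 125·53 = 6703 (mod 8375).
From a ≡ 6703 (mod 8375) write a = 6703 + 8375t. Substituting into a ≡ 44 (mod 53) gives 8375t ≡ 19 (mod 53), and since 1⁻¹ ≡ 1 (mod 53), t ≡ 19. Hence a ≡ 6703 + 8375·19 = 165828 (mod 443875).
From a ≡ 165828 (mod 443875) write a = 165828 + 443875t. Substituting into a ≡ 117 (mod 127) gives 443875t ≡ 24 (mod 127), and since 10⁻¹ ≡ 89 (mod 127), t ≡ 104. Hence a ≡ 165828 + 443875·104 = 46328828 (mod 56372125).
From a ≡ 46328828 (mod 56372125) write a = 46328828 + 56372125t. Substituting into a ≡ 10 (mod 43) gives 56372125t ≡ 27 (mod 43), and since 28⁻¹ ≡ 20 (mod 43), t ≡ 24. Hence a ≡ 46328828 + 56372125·24 = 1399259828 (mod 2424001375).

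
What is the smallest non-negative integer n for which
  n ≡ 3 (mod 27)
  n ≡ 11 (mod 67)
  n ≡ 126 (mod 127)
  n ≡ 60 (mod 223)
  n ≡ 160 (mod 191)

Combine the congruences pairwise.
From n ≡ 3 (mod 27) write n = 3 + 27t. Substituting into n ≡ 11 (mod 67) gives 27t ≡ 8 (mod 67), and since 27⁻¹ ≡ 5 (mod 67), t ≡ 40. Hence n ≡ 3 + 27·40 = 1083 (mod 1809).
From n ≡ 1083 (mod 1809) write n = 1083 + 1809t. Substituting into n ≡ 126 (mod 127) gives 1809t ≡ 59 (mod 127), and since 31⁻¹ ≡ 41 (mod 127), t ≡ 6. Hence n ≡ 1083 + 1809·6 = 11937 (mod 229743).
From n ≡ 11937 (mod 229743) write n = 11937 + 229743t. Substituting into n ≡ 60 (mod 223) gives 229743t ≡ 165 (mod 223), and since 53⁻¹ ≡ 101 (mod 223), t ≡ 163. Hence n ≡ 11937 + 229743·163 = 37460046 (mod 51232689).
From n ≡ 37460046 (mod 51232689) write n = 37460046 + 51232689t. Substituting into n ≡ 160 (mod 191) gives 51232689t ≡ 180 (mod 191), and since 186⁻¹ ≡ 38 (mod 191), t ≡ 155. Hence n ≡ 37460046 + 51232689·155 = 7978526841 (mod 9785443599).

7978526841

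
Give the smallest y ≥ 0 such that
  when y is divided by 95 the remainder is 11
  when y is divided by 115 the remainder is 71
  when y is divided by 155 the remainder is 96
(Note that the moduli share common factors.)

gcd(95, 115) = 5 and 5 | (71 − 11), so the pair is consistent; merging gives y ≡ 1911 (mod 2185), where 2185 = lcm(95, 115).
gcd(2185, 155) = 5 and 5 | (96 − 1911), so the pair is consistent; merging gives y ≡ 8466 (mod 67735), where 67735 = lcm(2185, 155).
The solution is unique modulo lcm(95, 115, 155) = 67735.

8466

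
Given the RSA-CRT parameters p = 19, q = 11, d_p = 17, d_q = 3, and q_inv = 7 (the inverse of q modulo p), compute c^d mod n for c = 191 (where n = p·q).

20

m₁ = c^(d_p) mod p: c ≡ 1 (mod 19), and 1^17 mod 19 = 1.
m₂ = c^(d_q) mod q: c ≡ 4 (mod 11), and 4^3 mod 11 = 9.
h = q_inv·(m₁ − m₂) mod p = 7·(1 − 9) mod 19 = 1.
m = m₂ + h·q = 9 + 1·11 = 20.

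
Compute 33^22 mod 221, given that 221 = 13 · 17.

Mod 13: 33 ≡ 7; by Fermat, exponent reduces to 22 mod 12 = 10; 7^10 ≡ 4 (mod 13).
Mod 17: 33 ≡ 16; by Fermat, exponent reduces to 22 mod 16 = 6; 16^6 ≡ 1 (mod 17).
Combine by CRT: x ≡ 4 (mod 13), x ≡ 1 (mod 17) ⇒ x ≡ 69 (mod 221).

69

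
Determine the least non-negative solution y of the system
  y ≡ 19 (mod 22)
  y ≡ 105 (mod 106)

635

gcd(22, 106) = 2 and 2 | (105 − 19), so the pair is consistent; merging gives y ≡ 635 (mod 1166), where 1166 = lcm(22, 106).
The solution is unique modulo lcm(22, 106) = 1166.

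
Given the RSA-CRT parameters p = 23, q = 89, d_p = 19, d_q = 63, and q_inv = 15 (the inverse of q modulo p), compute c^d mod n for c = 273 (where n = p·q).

2018

m₁ = c^(d_p) mod p: c ≡ 20 (mod 23), and 20^19 mod 23 = 17.
m₂ = c^(d_q) mod q: c ≡ 6 (mod 89), and 6^63 mod 89 = 60.
h = q_inv·(m₁ − m₂) mod p = 15·(17 − 60) mod 23 = 22.
m = m₂ + h·q = 60 + 22·89 = 2018.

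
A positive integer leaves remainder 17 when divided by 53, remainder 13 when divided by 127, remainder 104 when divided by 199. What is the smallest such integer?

The moduli are pairwise coprime; N = 53·127·199 = 1339469.
N/53 = 25273; 25273 ≡ 45 (mod 53); 45·33 ≡ 1, so inverse 33.
N/127 = 10547; 10547 ≡ 6 (mod 127); 6·106 ≡ 1, so inverse 106.
N/199 = 6731; 6731 ≡ 164 (mod 199); 164·108 ≡ 1, so inverse 108.
m ≡ 17·25273·33 + 13·10547·106 + 104·6731·108 = 104314511.
104314511 mod 1339469 = 1175398.

1175398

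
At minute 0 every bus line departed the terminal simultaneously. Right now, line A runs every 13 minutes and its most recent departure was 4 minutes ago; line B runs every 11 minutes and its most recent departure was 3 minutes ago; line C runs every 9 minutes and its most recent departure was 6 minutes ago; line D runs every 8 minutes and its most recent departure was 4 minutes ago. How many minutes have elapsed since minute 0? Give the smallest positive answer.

1356

The moduli are pairwise coprime; N = 13·11·9·8 = 10296.
N/13 = 792; 792 ≡ 12 (mod 13); 12·12 ≡ 1, so inverse 12.
N/11 = 936; 936 ≡ 1 (mod 11), inverse 1.
N/9 = 1144; 1144 ≡ 1 (mod 9), inverse 1.
N/8 = 1287; 1287 ≡ 7 (mod 8); 7·7 ≡ 1, so inverse 7.
t ≡ 4·792·12 + 3·936·1 + 6·1144·1 + 4·1287·7 = 83724.
83724 mod 10296 = 1356.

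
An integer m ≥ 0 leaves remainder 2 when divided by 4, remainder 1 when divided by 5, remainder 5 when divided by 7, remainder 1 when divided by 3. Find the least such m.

The moduli are pairwise coprime; N = 4·5·7·3 = 420.
N/4 = 105; 105 ≡ 1 (mod 4), inverse 1.
N/5 = 84; 84 ≡ 4 (mod 5); 4·4 ≡ 1, so inverse 4.
N/7 = 60; 60 ≡ 4 (mod 7); 4·2 ≡ 1, so inverse 2.
N/3 = 140; 140 ≡ 2 (mod 3); 2·2 ≡ 1, so inverse 2.
m ≡ 2·105·1 + 1·84·4 + 5·60·2 + 1·140·2 = 1426.
1426 mod 420 = 166.

166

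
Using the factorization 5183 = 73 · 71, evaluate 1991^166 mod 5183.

1247

Mod 73: 1991 ≡ 20; by Fermat, exponent reduces to 166 mod 72 = 22; 20^22 ≡ 6 (mod 73).
Mod 71: 1991 ≡ 3; by Fermat, exponent reduces to 166 mod 70 = 26; 3^26 ≡ 40 (mod 71).
Combine by CRT: x ≡ 6 (mod 73), x ≡ 40 (mod 71) ⇒ x ≡ 1247 (mod 5183).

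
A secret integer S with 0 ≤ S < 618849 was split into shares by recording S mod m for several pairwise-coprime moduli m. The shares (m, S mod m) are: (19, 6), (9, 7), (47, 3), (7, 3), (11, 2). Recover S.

159568

The moduli are pairwise coprime; N = 19·9·47·7·11 = 618849.
N/19 = 32571; 32571 ≡ 5 (mod 19); 5·4 ≡ 1, so inverse 4.
N/9 = 68761; 68761 ≡ 1 (mod 9), inverse 1.
N/47 = 13167; 13167 ≡ 7 (mod 47); 7·27 ≡ 1, so inverse 27.
N/7 = 88407; 88407 ≡ 4 (mod 7); 4·2 ≡ 1, so inverse 2.
N/11 = 56259; 56259 ≡ 5 (mod 11); 5·9 ≡ 1, so inverse 9.
S ≡ 6·32571·4 + 7·68761·1 + 3·13167·27 + 3·88407·2 + 2·56259·9 = 3872662.
3872662 mod 618849 = 159568.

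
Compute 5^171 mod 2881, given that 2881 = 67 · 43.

254

Mod 67: 5 ≡ 5; by Fermat, exponent reduces to 171 mod 66 = 39; 5^39 ≡ 53 (mod 67).
Mod 43: 5 ≡ 5; by Fermat, exponent reduces to 171 mod 42 = 3; 5^3 ≡ 39 (mod 43).
Combine by CRT: x ≡ 53 (mod 67), x ≡ 39 (mod 43) ⇒ x ≡ 254 (mod 2881).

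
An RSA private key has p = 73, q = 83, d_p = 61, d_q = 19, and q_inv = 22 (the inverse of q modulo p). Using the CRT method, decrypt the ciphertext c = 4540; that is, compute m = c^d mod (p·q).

m₁ = c^(d_p) mod p: c ≡ 14 (mod 73), and 14^61 mod 73 = 53.
m₂ = c^(d_q) mod q: c ≡ 58 (mod 83), and 58^19 mod 83 = 2.
h = q_inv·(m₁ − m₂) mod p = 22·(53 − 2) mod 73 = 27.
m = m₂ + h·q = 2 + 27·83 = 2243.

2243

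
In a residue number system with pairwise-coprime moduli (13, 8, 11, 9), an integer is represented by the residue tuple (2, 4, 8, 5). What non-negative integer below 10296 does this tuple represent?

From x ≡ 2 (mod 13) write x = 2 + 13t. Substituting into x ≡ 4 (mod 8) gives 13t ≡ 2 (mod 8), and since 5⁻¹ ≡ 5 (mod 8), t ≡ 2. Hence x ≡ 2 + 13·2 = 28 (mod 104).
From x ≡ 28 (mod 104) write x = 28 + 104t. Substituting into x ≡ 8 (mod 11) gives 104t ≡ 2 (mod 11), and since 5⁻¹ ≡ 9 (mod 11), t ≡ 7. Hence x ≡ 28 + 104·7 = 756 (mod 1144).
From x ≡ 756 (mod 1144) write x = 756 + 1144t. Substituting into x ≡ 5 (mod 9) gives 1144t ≡ 5 (mod 9), and since 1⁻¹ ≡ 1 (mod 9), t ≡ 5. Hence x ≡ 756 + 1144·5 = 6476 (mod 10296).

6476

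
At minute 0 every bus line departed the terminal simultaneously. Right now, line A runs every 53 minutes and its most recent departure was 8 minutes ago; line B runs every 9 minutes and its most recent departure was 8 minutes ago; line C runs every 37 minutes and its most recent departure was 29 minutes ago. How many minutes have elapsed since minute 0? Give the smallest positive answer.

The moduli are pairwise coprime; N = 53·9·37 = 17649.
N/53 = 333; 333 ≡ 15 (mod 53); 15·46 ≡ 1, so inverse 46.
N/9 = 1961; 1961 ≡ 8 (mod 9); 8·8 ≡ 1, so inverse 8.
N/37 = 477; 477 ≡ 33 (mod 37); 33·9 ≡ 1, so inverse 9.
t ≡ 8·333·46 + 8·1961·8 + 29·477·9 = 372545.
372545 mod 17649 = 1916.

1916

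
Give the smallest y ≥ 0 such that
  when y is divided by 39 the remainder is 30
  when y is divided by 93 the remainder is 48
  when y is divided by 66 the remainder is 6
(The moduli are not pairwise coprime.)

22182

Combine the congruences pairwise.
gcd(39, 93) = 3 and 3 | (48 − 30), so the pair is consistent; merging gives y ≡ 420 (mod 1209), where 1209 = lcm(39, 93).
gcd(1209, 66) = 3 and 3 | (6 − 420), so the pair is consistent; merging gives y ≡ 22182 (mod 26598), where 26598 = lcm(1209, 66).
The solution is unique modulo lcm(39, 93, 66) = 26598.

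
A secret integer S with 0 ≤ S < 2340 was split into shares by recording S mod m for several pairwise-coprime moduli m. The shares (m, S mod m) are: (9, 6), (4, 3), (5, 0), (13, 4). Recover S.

2175

From S ≡ 6 (mod 9) write S = 6 + 9t. Substituting into S ≡ 3 (mod 4) gives 9t ≡ 1 (mod 4), and since 1⁻¹ ≡ 1 (mod 4), t ≡ 1. Hence S ≡ 6 + 9·1 = 15 (mod 36).
From S ≡ 15 (mod 36) write S = 15 + 36t. Substituting into S ≡ 0 (mod 5) gives 36t ≡ 0 (mod 5), and since 1⁻¹ ≡ 1 (mod 5), t ≡ 0. Hence S ≡ 15 + 36·0 = 15 (mod 180).
From S ≡ 15 (mod 180) write S = 15 + 180t. Substituting into S ≡ 4 (mod 13) gives 180t ≡ 2 (mod 13), and since 11⁻¹ ≡ 6 (mod 13), t ≡ 12. Hence S ≡ 15 + 180·12 = 2175 (mod 2340).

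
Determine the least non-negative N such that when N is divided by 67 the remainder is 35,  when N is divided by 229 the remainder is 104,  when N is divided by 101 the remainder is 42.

From N ≡ 35 (mod 67) write N = 35 + 67t. Substituting into N ≡ 104 (mod 229) gives 67t ≡ 69 (mod 229), and since 67⁻¹ ≡ 188 (mod 229), t ≡ 148. Hence N ≡ 35 + 67·148 = 9951 (mod 15343).
From N ≡ 9951 (mod 15343) write N = 9951 + 15343t. Substituting into N ≡ 42 (mod 101) gives 15343t ≡ 90 (mod 101), and since 92⁻¹ ≡ 56 (mod 101), t ≡ 91. Hence N ≡ 9951 + 15343·91 = 1406164 (mod 1549643).

1406164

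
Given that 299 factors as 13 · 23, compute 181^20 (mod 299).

Mod 13: 181 ≡ 12; by Fermat, exponent reduces to 20 mod 12 = 8; 12^8 ≡ 1 (mod 13).
Mod 23: 181 ≡ 20; 20^20 ≡ 18 (mod 23).
Combine by CRT: x ≡ 1 (mod 13), x ≡ 18 (mod 23) ⇒ x ≡ 248 (mod 299).

248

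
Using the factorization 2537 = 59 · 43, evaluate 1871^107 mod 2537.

505

Mod 59: 1871 ≡ 42; by Fermat, exponent reduces to 107 mod 58 = 49; 42^49 ≡ 33 (mod 59).
Mod 43: 1871 ≡ 22; by Fermat, exponent reduces to 107 mod 42 = 23; 22^23 ≡ 32 (mod 43).
Combine by CRT: x ≡ 33 (mod 59), x ≡ 32 (mod 43) ⇒ x ≡ 505 (mod 2537).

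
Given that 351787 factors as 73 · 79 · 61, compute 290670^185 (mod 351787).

Mod 73: 290670 ≡ 57; by Fermat, exponent reduces to 185 mod 72 = 41; 57^41 ≡ 69 (mod 73).
Mod 79: 290670 ≡ 29; by Fermat, exponent reduces to 185 mod 78 = 29; 29^29 ≡ 54 (mod 79).
Mod 61: 290670 ≡ 5; by Fermat, exponent reduces to 185 mod 60 = 5; 5^5 ≡ 14 (mod 61).
Combine by CRT: x ≡ 69 (mod 73), x ≡ 54 (mod 79), x ≡ 14 (mod 61) ⇒ x ≡ 331854 (mod 351787).

331854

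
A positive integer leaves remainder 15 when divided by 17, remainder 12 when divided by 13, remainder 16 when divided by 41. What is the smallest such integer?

Combine the congruences pairwise.
From N ≡ 15 (mod 17) write N = 15 + 17t. Substituting into N ≡ 12 (mod 13) gives 17t ≡ 10 (mod 13), and since 4⁻¹ ≡ 10 (mod 13), t ≡ 9. Hence N ≡ 15 + 17·9 = 168 (mod 221).
From N ≡ 168 (mod 221) write N = 168 + 221t. Substituting into N ≡ 16 (mod 41) gives 221t ≡ 12 (mod 41), and since 16⁻¹ ≡ 18 (mod 41), t ≡ 11. Hence N ≡ 168 + 221·11 = 2599 (mod 9061).

2599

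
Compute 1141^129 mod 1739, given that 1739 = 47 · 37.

Mod 47: 1141 ≡ 13; by Fermat, exponent reduces to 129 mod 46 = 37; 13^37 ≡ 30 (mod 47).
Mod 37: 1141 ≡ 31; by Fermat, exponent reduces to 129 mod 36 = 21; 31^21 ≡ 31 (mod 37).
Combine by CRT: x ≡ 30 (mod 47), x ≡ 31 (mod 37) ⇒ x ≡ 1252 (mod 1739).

1252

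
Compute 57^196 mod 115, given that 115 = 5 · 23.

Mod 5: 57 ≡ 2; since 4 | 196, by Fermat 2^196 ≡ 1 (mod 5).
Mod 23: 57 ≡ 11; by Fermat, exponent reduces to 196 mod 22 = 20; 11^20 ≡ 4 (mod 23).
Combine by CRT: x ≡ 1 (mod 5), x ≡ 4 (mod 23) ⇒ x ≡ 96 (mod 115).

96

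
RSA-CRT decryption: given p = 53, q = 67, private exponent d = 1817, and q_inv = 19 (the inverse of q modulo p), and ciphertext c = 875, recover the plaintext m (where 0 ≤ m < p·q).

d_p = d mod (p−1) = 1817 mod 52 = 49; d_q = d mod (q−1) = 35.
m₁ = c^(d_p) mod p: c ≡ 27 (mod 53), and 27^49 mod 53 = 8.
m₂ = c^(d_q) mod q: c ≡ 4 (mod 67), and 4^35 mod 67 = 16.
h = q_inv·(m₁ − m₂) mod p = 19·(8 − 16) mod 53 = 7.
m = m₂ + h·q = 16 + 7·67 = 485.

485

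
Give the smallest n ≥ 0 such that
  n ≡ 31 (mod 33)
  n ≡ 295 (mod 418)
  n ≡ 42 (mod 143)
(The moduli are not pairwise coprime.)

Combine the congruences pairwise.
gcd(33, 418) = 11 and 11 | (295 − 31), so the pair is consistent; merging gives n ≡ 295 (mod 1254), where 1254 = lcm(33, 418).
gcd(1254, 143) = 11 and 11 | (42 − 295), so the pair is consistent; merging gives n ≡ 15343 (mod 16302), where 16302 = lcm(1254, 143).
The solution is unique modulo lcm(33, 418, 143) = 16302.

15343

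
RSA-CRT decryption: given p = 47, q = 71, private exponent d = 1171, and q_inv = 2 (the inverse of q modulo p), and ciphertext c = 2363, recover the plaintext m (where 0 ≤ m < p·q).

1039

d_p = d mod (p−1) = 1171 mod 46 = 21; d_q = d mod (q−1) = 51.
m₁ = c^(d_p) mod p: c ≡ 13 (mod 47), and 13^21 mod 47 = 5.
m₂ = c^(d_q) mod q: c ≡ 20 (mod 71), and 20^51 mod 71 = 45.
h = q_inv·(m₁ − m₂) mod p = 2·(5 − 45) mod 47 = 14.
m = m₂ + h·q = 45 + 14·71 = 1039.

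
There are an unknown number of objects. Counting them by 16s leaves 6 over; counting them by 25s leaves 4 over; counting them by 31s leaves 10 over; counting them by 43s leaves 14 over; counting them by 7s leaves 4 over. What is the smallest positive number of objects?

The moduli are pairwise coprime; M = 16·25·31·43·7 = 3732400.
M/16 = 233275; 233275 ≡ 11 (mod 16); 11·3 ≡ 1, so inverse 3.
M/25 = 149296; 149296 ≡ 21 (mod 25); 21·6 ≡ 1, so inverse 6.
M/31 = 120400; 120400 ≡ 27 (mod 31); 27·23 ≡ 1, so inverse 23.
M/43 = 86800; 86800 ≡ 26 (mod 43); 26·5 ≡ 1, so inverse 5.
M/7 = 533200; 533200 ≡ 3 (mod 7); 3·5 ≡ 1, so inverse 5.
N ≡ 6·233275·3 + 4·149296·6 + 10·120400·23 + 14·86800·5 + 4·533200·5 = 52214054.
52214054 mod 3732400 = 3692854.

3692854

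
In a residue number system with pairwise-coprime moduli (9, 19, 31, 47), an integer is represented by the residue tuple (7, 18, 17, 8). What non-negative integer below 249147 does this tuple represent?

The moduli are pairwise coprime; N = 9·19·31·47 = 249147.
N/9 = 27683; 27683 ≡ 8 (mod 9); 8·8 ≡ 1, so inverse 8.
N/19 = 13113; 13113 ≡ 3 (mod 19); 3·13 ≡ 1, so inverse 13.
N/31 = 8037; 8037 ≡ 8 (mod 31); 8·4 ≡ 1, so inverse 4.
N/47 = 5301; 5301 ≡ 37 (mod 47); 37·14 ≡ 1, so inverse 14.
x ≡ 7·27683·8 + 18·13113·13 + 17·8037·4 + 8·5301·14 = 5758918.
5758918 mod 249147 = 28537.

28537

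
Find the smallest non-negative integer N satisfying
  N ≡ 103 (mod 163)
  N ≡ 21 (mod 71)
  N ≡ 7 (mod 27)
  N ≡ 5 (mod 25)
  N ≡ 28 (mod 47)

From N ≡ 103 (mod 163) write N = 103 + 163t. Substituting into N ≡ 21 (mod 71) gives 163t ≡ 60 (mod 71), and since 21⁻¹ ≡ 44 (mod 71), t ≡ 13. Hence N ≡ 103 + 163·13 = 2222 (mod 11573).
From N ≡ 2222 (mod 11573) write N = 2222 + 11573t. Substituting into N ≡ 7 (mod 27) gives 11573t ≡ 26 (mod 27), and since 17⁻¹ ≡ 8 (mod 27), t ≡ 19. Hence N ≡ 2222 + 11573·19 = 222109 (mod 312471).
From N ≡ 222109 (mod 312471) write N = 222109 + 312471t. Substituting into N ≡ 5 (mod 25) gives 312471t ≡ 21 (mod 25), and since 21⁻¹ ≡ 6 (mod 25), t ≡ 1. Hence N ≡ 222109 + 312471·1 = 534580 (mod 7811775).
From N ≡ 534580 (mod 7811775) write N = 534580 + 7811775t. Substituting into N ≡ 28 (mod 47) gives 7811775t ≡ 26 (mod 47), and since 46⁻¹ ≡ 46 (mod 47), t ≡ 21. Hence N ≡ 534580 + 7811775·21 = 164581855 (mod 367153425).

164581855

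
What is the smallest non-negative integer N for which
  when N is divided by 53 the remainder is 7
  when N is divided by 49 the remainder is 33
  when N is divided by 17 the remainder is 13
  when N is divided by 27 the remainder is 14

The moduli are pairwise coprime; M = 53·49·17·27 = 1192023.
M/53 = 22491; 22491 ≡ 19 (mod 53); 19·14 ≡ 1, so inverse 14.
M/49 = 24327; 24327 ≡ 23 (mod 49); 23·32 ≡ 1, so inverse 32.
M/17 = 70119; 70119 ≡ 11 (mod 17); 11·14 ≡ 1, so inverse 14.
M/27 = 44149; 44149 ≡ 4 (mod 27); 4·7 ≡ 1, so inverse 7.
N ≡ 7·22491·14 + 33·24327·32 + 13·70119·14 + 14·44149·7 = 44981690.
44981690 mod 1192023 = 876839.

876839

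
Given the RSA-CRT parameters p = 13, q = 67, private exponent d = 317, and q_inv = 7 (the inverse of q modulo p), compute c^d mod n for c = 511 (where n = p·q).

673

d_p = d mod (p−1) = 317 mod 12 = 5; d_q = d mod (q−1) = 53.
m₁ = c^(d_p) mod p: c ≡ 4 (mod 13), and 4^5 mod 13 = 10.
m₂ = c^(d_q) mod q: c ≡ 42 (mod 67), and 42^53 mod 67 = 3.
h = q_inv·(m₁ − m₂) mod p = 7·(10 − 3) mod 13 = 10.
m = m₂ + h·q = 3 + 10·67 = 673.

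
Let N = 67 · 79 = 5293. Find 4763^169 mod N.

Mod 67: 4763 ≡ 6; by Fermat, exponent reduces to 169 mod 66 = 37; 6^37 ≡ 23 (mod 67).
Mod 79: 4763 ≡ 23; by Fermat, exponent reduces to 169 mod 78 = 13; 23^13 ≡ 23 (mod 79).
Combine by CRT: x ≡ 23 (mod 67), x ≡ 23 (mod 79) ⇒ x ≡ 23 (mod 5293).

23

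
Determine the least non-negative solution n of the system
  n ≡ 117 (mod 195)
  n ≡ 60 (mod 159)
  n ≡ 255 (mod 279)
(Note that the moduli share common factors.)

164307

gcd(195, 159) = 3 and 3 | (60 − 117), so the pair is consistent; merging gives n ≡ 9282 (mod 10335), where 10335 = lcm(195, 159).
gcd(10335, 279) = 3 and 3 | (255 − 9282), so the pair is consistent; merging gives n ≡ 164307 (mod 961155), where 961155 = lcm(10335, 279).
The solution is unique modulo lcm(195, 159, 279) = 961155.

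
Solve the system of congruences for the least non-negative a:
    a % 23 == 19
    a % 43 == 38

640

From a ≡ 19 (mod 23) write a = 19 + 23t. Substituting into a ≡ 38 (mod 43) gives 23t ≡ 19 (mod 43), and since 23⁻¹ ≡ 15 (mod 43), t ≡ 27. Hence a ≡ 19 + 23·27 = 640 (mod 989).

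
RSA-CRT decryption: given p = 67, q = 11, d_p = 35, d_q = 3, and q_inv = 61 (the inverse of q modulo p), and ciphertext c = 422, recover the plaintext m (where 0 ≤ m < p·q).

m₁ = c^(d_p) mod p: c ≡ 20 (mod 67), and 20^35 mod 67 = 2.
m₂ = c^(d_q) mod q: c ≡ 4 (mod 11), and 4^3 mod 11 = 9.
h = q_inv·(m₁ − m₂) mod p = 61·(2 − 9) mod 67 = 42.
m = m₂ + h·q = 9 + 42·11 = 471.

471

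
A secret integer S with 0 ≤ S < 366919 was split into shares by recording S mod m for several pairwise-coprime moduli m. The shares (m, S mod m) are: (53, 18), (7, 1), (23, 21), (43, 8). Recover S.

116194

From S ≡ 18 (mod 53) write S = 18 + 53t. Substituting into S ≡ 1 (mod 7) gives 53t ≡ 4 (mod 7), and since 4⁻¹ ≡ 2 (mod 7), t ≡ 1. Hence S ≡ 18 + 53·1 = 71 (mod 371).
From S ≡ 71 (mod 371) write S = 71 + 371t. Substituting into S ≡ 21 (mod 23) gives 371t ≡ 19 (mod 23), and since 3⁻¹ ≡ 8 (mod 23), t ≡ 14. Hence S ≡ 71 + 371·14 = 5265 (mod 8533).
From S ≡ 5265 (mod 8533) write S = 5265 + 8533t. Substituting into S ≡ 8 (mod 43) gives 8533t ≡ 32 (mod 43), and since 19⁻¹ ≡ 34 (mod 43), t ≡ 13. Hence S ≡ 5265 + 8533·13 = 116194 (mod 366919).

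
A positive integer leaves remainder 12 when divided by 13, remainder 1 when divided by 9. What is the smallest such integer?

From m ≡ 12 (mod 13) write m = 12 + 13t. Substituting into m ≡ 1 (mod 9) gives 13t ≡ 7 (mod 9), and since 4⁻¹ ≡ 7 (mod 9), t ≡ 4. Hence m ≡ 12 + 13·4 = 64 (mod 117).

64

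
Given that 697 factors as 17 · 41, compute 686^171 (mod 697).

311

Mod 17: 686 ≡ 6; by Fermat, exponent reduces to 171 mod 16 = 11; 6^11 ≡ 5 (mod 17).
Mod 41: 686 ≡ 30; by Fermat, exponent reduces to 171 mod 40 = 11; 30^11 ≡ 24 (mod 41).
Combine by CRT: x ≡ 5 (mod 17), x ≡ 24 (mod 41) ⇒ x ≡ 311 (mod 697).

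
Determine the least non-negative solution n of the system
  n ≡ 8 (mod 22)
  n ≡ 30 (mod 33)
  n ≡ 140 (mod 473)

Combine the congruences pairwise.
gcd(22, 33) = 11 and 11 | (30 − 8), so the pair is consistent; merging gives n ≡ 30 (mod 66), where 66 = lcm(22, 33).
gcd(66, 473) = 11 and 11 | (140 − 30), so the pair is consistent; merging gives n ≡ 1086 (mod 2838), where 2838 = lcm(66, 473).
The solution is unique modulo lcm(22, 33, 473) = 2838.

1086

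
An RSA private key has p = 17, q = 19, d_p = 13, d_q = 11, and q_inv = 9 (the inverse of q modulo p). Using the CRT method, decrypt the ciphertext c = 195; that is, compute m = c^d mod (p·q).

196

m₁ = c^(d_p) mod p: c ≡ 8 (mod 17), and 8^13 mod 17 = 9.
m₂ = c^(d_q) mod q: c ≡ 5 (mod 19), and 5^11 mod 19 = 6.
h = q_inv·(m₁ − m₂) mod p = 9·(9 − 6) mod 17 = 10.
m = m₂ + h·q = 6 + 10·19 = 196.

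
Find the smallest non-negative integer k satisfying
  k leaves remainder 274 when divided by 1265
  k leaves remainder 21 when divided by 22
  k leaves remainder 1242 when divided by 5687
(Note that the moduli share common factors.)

348149

Combine the congruences pairwise.
gcd(1265, 22) = 11 and 11 | (21 − 274), so the pair is consistent; merging gives k ≡ 1539 (mod 2530), where 2530 = lcm(1265, 22).
gcd(2530, 5687) = 11 and 11 | (1242 − 1539), so the pair is consistent; merging gives k ≡ 348149 (mod 1308010), where 1308010 = lcm(2530, 5687).
The solution is unique modulo lcm(1265, 22, 5687) = 1308010.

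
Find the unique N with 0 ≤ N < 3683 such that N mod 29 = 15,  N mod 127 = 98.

479

Combine the congruences pairwise.
From N ≡ 15 (mod 29) write N = 15 + 29t. Substituting into N ≡ 98 (mod 127) gives 29t ≡ 83 (mod 127), and since 29⁻¹ ≡ 92 (mod 127), t ≡ 16. Hence N ≡ 15 + 29·16 = 479 (mod 3683).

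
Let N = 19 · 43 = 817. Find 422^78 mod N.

809

Mod 19: 422 ≡ 4; by Fermat, exponent reduces to 78 mod 18 = 6; 4^6 ≡ 11 (mod 19).
Mod 43: 422 ≡ 35; by Fermat, exponent reduces to 78 mod 42 = 36; 35^36 ≡ 35 (mod 43).
Combine by CRT: x ≡ 11 (mod 19), x ≡ 35 (mod 43) ⇒ x ≡ 809 (mod 817).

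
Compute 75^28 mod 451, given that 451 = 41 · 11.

168

Mod 41: 75 ≡ 34; 34^28 ≡ 4 (mod 41).
Mod 11: 75 ≡ 9; by Fermat, exponent reduces to 28 mod 10 = 8; 9^8 ≡ 3 (mod 11).
Combine by CRT: x ≡ 4 (mod 41), x ≡ 3 (mod 11) ⇒ x ≡ 168 (mod 451).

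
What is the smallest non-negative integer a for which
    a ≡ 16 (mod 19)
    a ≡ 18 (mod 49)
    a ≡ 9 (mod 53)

The moduli are pairwise coprime; N = 19·49·53 = 49343.
N/19 = 2597; 2597 ≡ 13 (mod 19); 13·3 ≡ 1, so inverse 3.
N/49 = 1007; 1007 ≡ 27 (mod 49); 27·20 ≡ 1, so inverse 20.
N/53 = 931; 931 ≡ 30 (mod 53); 30·23 ≡ 1, so inverse 23.
a ≡ 16·2597·3 + 18·1007·20 + 9·931·23 = 679893.
679893 mod 49343 = 38434.

38434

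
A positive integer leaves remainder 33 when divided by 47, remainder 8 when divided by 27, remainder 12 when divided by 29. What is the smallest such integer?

35189

From n ≡ 33 (mod 47) write n = 33 + 47t. Substituting into n ≡ 8 (mod 27) gives 47t ≡ 2 (mod 27), and since 20⁻¹ ≡ 23 (mod 27), t ≡ 19. Hence n ≡ 33 + 47·19 = 926 (mod 1269).
From n ≡ 926 (mod 1269) write n = 926 + 1269t. Substituting into n ≡ 12 (mod 29) gives 1269t ≡ 14 (mod 29), and since 22⁻¹ ≡ 4 (mod 29), t ≡ 27. Hence n ≡ 926 + 1269·27 = 35189 (mod 36801).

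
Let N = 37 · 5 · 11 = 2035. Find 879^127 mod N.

879

Mod 37: 879 ≡ 28; by Fermat, exponent reduces to 127 mod 36 = 19; 28^19 ≡ 28 (mod 37).
Mod 5: 879 ≡ 4; by Fermat, exponent reduces to 127 mod 4 = 3; 4^3 ≡ 4 (mod 5).
Mod 11: 879 ≡ 10; by Fermat, exponent reduces to 127 mod 10 = 7; 10^7 ≡ 10 (mod 11).
Combine by CRT: x ≡ 28 (mod 37), x ≡ 4 (mod 5), x ≡ 10 (mod 11) ⇒ x ≡ 879 (mod 2035).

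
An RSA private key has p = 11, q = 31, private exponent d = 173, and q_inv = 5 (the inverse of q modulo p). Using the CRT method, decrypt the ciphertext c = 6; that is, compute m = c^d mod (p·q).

150

d_p = d mod (p−1) = 173 mod 10 = 3; d_q = d mod (q−1) = 23.
m₁ = c^(d_p) mod p: c ≡ 6 (mod 11), and 6^3 mod 11 = 7.
m₂ = c^(d_q) mod q: c ≡ 6 (mod 31), and 6^23 mod 31 = 26.
h = q_inv·(m₁ − m₂) mod p = 5·(7 − 26) mod 11 = 4.
m = m₂ + h·q = 26 + 4·31 = 150.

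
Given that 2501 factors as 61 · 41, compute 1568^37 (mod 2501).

Mod 61: 1568 ≡ 43; 43^37 ≡ 59 (mod 61).
Mod 41: 1568 ≡ 10; 10^37 ≡ 18 (mod 41).
Combine by CRT: x ≡ 59 (mod 61), x ≡ 18 (mod 41) ⇒ x ≡ 59 (mod 2501).

59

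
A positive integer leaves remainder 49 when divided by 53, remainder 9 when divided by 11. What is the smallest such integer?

Combine the congruences pairwise.
From N ≡ 49 (mod 53) write N = 49 + 53t. Substituting into N ≡ 9 (mod 11) gives 53t ≡ 4 (mod 11), and since 9⁻¹ ≡ 5 (mod 11), t ≡ 9. Hence N ≡ 49 + 53·9 = 526 (mod 583).

526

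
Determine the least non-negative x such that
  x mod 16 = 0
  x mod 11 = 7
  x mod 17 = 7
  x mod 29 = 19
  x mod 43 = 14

Combine the congruences pairwise.
From x ≡ 0 (mod 16) write x = 0 + 16t. Substituting into x ≡ 7 (mod 11) gives 16t ≡ 7 (mod 11), and since 5⁻¹ ≡ 9 (mod 11), t ≡ 8. Hence x ≡ 0 + 16·8 = 128 (mod 176).
From x ≡ 128 (mod 176) write x = 128 + 176t. Substituting into x ≡ 7 (mod 17) gives 176t ≡ 15 (mod 17), and since 6⁻¹ ≡ 3 (mod 17), t ≡ 11. Hence x ≡ 128 + 176·11 = 2064 (mod 2992).
From x ≡ 2064 (mod 2992) write x = 2064 + 2992t. Substituting into x ≡ 19 (mod 29) gives 2992t ≡ 14 (mod 29), and since 5⁻¹ ≡ 6 (mod 29), t ≡ 26. Hence x ≡ 2064 + 2992·26 = 79856 (mod 86768).
From x ≡ 79856 (mod 86768) write x = 79856 + 86768t. Substituting into x ≡ 14 (mod 43) gives 86768t ≡ 9 (mod 43), and since 37⁻¹ ≡ 7 (mod 43), t ≡ 20. Hence x ≡ 79856 + 86768·20 = 1815216 (mod 3731024).

1815216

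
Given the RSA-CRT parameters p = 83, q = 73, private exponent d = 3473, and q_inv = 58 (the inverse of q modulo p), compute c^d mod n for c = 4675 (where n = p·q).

d_p = d mod (p−1) = 3473 mod 82 = 29; d_q = d mod (q−1) = 17.
m₁ = c^(d_p) mod p: c ≡ 27 (mod 83), and 27^29 mod 83 = 77.
m₂ = c^(d_q) mod q: c ≡ 3 (mod 73), and 3^17 mod 73 = 24.
h = q_inv·(m₁ − m₂) mod p = 58·(77 − 24) mod 83 = 3.
m = m₂ + h·q = 24 + 3·73 = 243.

243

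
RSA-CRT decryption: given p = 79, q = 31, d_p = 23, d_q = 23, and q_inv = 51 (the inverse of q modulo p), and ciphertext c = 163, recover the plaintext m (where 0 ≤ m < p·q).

m₁ = c^(d_p) mod p: c ≡ 5 (mod 79), and 5^23 mod 79 = 51.
m₂ = c^(d_q) mod q: c ≡ 8 (mod 31), and 8^23 mod 31 = 16.
h = q_inv·(m₁ − m₂) mod p = 51·(51 − 16) mod 79 = 47.
m = m₂ + h·q = 16 + 47·31 = 1473.

1473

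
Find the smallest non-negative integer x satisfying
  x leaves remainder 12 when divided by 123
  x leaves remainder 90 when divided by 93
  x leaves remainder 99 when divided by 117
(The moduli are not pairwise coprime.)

85743

gcd(123, 93) = 3 and 3 | (90 − 12), so the pair is consistent; merging gives x ≡ 1857 (mod 3813), where 3813 = lcm(123, 93).
gcd(3813, 117) = 3 and 3 | (99 − 1857), so the pair is consistent; merging gives x ≡ 85743 (mod 148707), where 148707 = lcm(3813, 117).
The solution is unique modulo lcm(123, 93, 117) = 148707.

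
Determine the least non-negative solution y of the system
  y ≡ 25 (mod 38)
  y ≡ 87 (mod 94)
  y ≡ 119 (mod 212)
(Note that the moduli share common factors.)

gcd(38, 94) = 2 and 2 | (87 − 25), so the pair is consistent; merging gives y ≡ 557 (mod 1786), where 1786 = lcm(38, 94).
gcd(1786, 212) = 2 and 2 | (119 − 557), so the pair is consistent; merging gives y ≡ 155939 (mod 189316), where 189316 = lcm(1786, 212).
The solution is unique modulo lcm(38, 94, 212) = 189316.

155939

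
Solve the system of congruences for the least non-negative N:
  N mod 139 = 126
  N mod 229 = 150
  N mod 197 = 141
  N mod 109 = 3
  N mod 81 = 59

38863616027

From N ≡ 126 (mod 139) write N = 126 + 139t. Substituting into N ≡ 150 (mod 229) gives 139t ≡ 24 (mod 229), and since 139⁻¹ ≡ 201 (mod 229), t ≡ 15. Hence N ≡ 126 + 139·15 = 2211 (mod 31831).
From N ≡ 2211 (mod 31831) write N = 2211 + 31831t. Substituting into N ≡ 141 (mod 197) gives 31831t ≡ 97 (mod 197), and since 114⁻¹ ≡ 178 (mod 197), t ≡ 127. Hence N ≡ 2211 + 31831·127 = 4044748 (mod 6270707).
From N ≡ 4044748 (mod 6270707) write N = 4044748 + 6270707t. Substituting into N ≡ 3 (mod 109) gives 6270707t ≡ 27 (mod 109), and since 46⁻¹ ≡ 64 (mod 109), t ≡ 93. Hence N ≡ 4044748 + 6270707·93 = 587220499 (mod 683507063).
From N ≡ 587220499 (mod 683507063) write N = 587220499 + 683507063t. Substituting into N ≡ 59 (mod 81) gives 683507063t ≡ 76 (mod 81), and since 65⁻¹ ≡ 5 (mod 81), t ≡ 56. Hence N ≡ 587220499 + 683507063·56 = 38863616027 (mod 55364072103).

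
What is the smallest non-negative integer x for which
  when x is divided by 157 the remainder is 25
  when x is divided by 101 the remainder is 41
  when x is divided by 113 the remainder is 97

1658259

The moduli are pairwise coprime; N = 157·101·113 = 1791841.
N/157 = 11413; 11413 ≡ 109 (mod 157); 109·121 ≡ 1, so inverse 121.
N/101 = 17741; 17741 ≡ 66 (mod 101); 66·75 ≡ 1, so inverse 75.
N/113 = 15857; 15857 ≡ 37 (mod 113); 37·55 ≡ 1, so inverse 55.
x ≡ 25·11413·121 + 41·17741·75 + 97·15857·55 = 173674995.
173674995 mod 1791841 = 1658259.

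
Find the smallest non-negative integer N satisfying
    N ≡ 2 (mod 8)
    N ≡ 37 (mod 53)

From N ≡ 2 (mod 8) write N = 2 + 8t. Substituting into N ≡ 37 (mod 53) gives 8t ≡ 35 (mod 53), and since 8⁻¹ ≡ 20 (mod 53), t ≡ 11. Hence N ≡ 2 + 8·11 = 90 (mod 424).

90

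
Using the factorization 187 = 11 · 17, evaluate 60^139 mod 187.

Mod 11: 60 ≡ 5; by Fermat, exponent reduces to 139 mod 10 = 9; 5^9 ≡ 9 (mod 11).
Mod 17: 60 ≡ 9; by Fermat, exponent reduces to 139 mod 16 = 11; 9^11 ≡ 15 (mod 17).
Combine by CRT: x ≡ 9 (mod 11), x ≡ 15 (mod 17) ⇒ x ≡ 185 (mod 187).

185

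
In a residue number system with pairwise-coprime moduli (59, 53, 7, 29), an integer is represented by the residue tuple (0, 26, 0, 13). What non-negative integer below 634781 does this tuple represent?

170156

From x ≡ 0 (mod 59) write x = 0 + 59t. Substituting into x ≡ 26 (mod 53) gives 59t ≡ 26 (mod 53), and since 6⁻¹ ≡ 9 (mod 53), t ≡ 22. Hence x ≡ 0 + 59·22 = 1298 (mod 3127).
From x ≡ 1298 (mod 3127) write x = 1298 + 3127t. Substituting into x ≡ 0 (mod 7) gives 3127t ≡ 4 (mod 7), and since 5⁻¹ ≡ 3 (mod 7), t ≡ 5. Hence x ≡ 1298 + 3127·5 = 16933 (mod 21889).
From x ≡ 16933 (mod 21889) write x = 16933 + 21889t. Substituting into x ≡ 13 (mod 29) gives 21889t ≡ 16 (mod 29), and since 23⁻¹ ≡ 24 (mod 29), t ≡ 7. Hence x ≡ 16933 + 21889·7 = 170156 (mod 634781).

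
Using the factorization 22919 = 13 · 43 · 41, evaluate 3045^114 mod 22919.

Mod 13: 3045 ≡ 3; by Fermat, exponent reduces to 114 mod 12 = 6; 3^6 ≡ 1 (mod 13).
Mod 43: 3045 ≡ 35; by Fermat, exponent reduces to 114 mod 42 = 30; 35^30 ≡ 21 (mod 43).
Mod 41: 3045 ≡ 11; by Fermat, exponent reduces to 114 mod 40 = 34; 11^34 ≡ 5 (mod 41).
Combine by CRT: x ≡ 1 (mod 13), x ≡ 21 (mod 43), x ≡ 5 (mod 41) ⇒ x ≡ 13781 (mod 22919).

13781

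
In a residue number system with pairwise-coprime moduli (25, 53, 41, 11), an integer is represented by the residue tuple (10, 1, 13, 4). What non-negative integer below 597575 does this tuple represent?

428135

Combine the congruences pairwise.
From x ≡ 10 (mod 25) write x = 10 + 25t. Substituting into x ≡ 1 (mod 53) gives 25t ≡ 44 (mod 53), and since 25⁻¹ ≡ 17 (mod 53), t ≡ 6. Hence x ≡ 10 + 25·6 = 160 (mod 1325).
From x ≡ 160 (mod 1325) write x = 160 + 1325t. Substituting into x ≡ 13 (mod 41) gives 1325t ≡ 17 (mod 41), and since 13⁻¹ ≡ 19 (mod 41), t ≡ 36. Hence x ≡ 160 + 1325·36 = 47860 (mod 54325).
From x ≡ 47860 (mod 54325) write x = 47860 + 54325t. Substituting into x ≡ 4 (mod 11) gives 54325t ≡ 5 (mod 11), and since 7⁻¹ ≡ 8 (mod 11), t ≡ 7. Hence x ≡ 47860 + 54325·7 = 428135 (mod 597575).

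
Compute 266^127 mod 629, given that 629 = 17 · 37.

Mod 17: 266 ≡ 11; by Fermat, exponent reduces to 127 mod 16 = 15; 11^15 ≡ 14 (mod 17).
Mod 37: 266 ≡ 7; by Fermat, exponent reduces to 127 mod 36 = 19; 7^19 ≡ 7 (mod 37).
Combine by CRT: x ≡ 14 (mod 17), x ≡ 7 (mod 37) ⇒ x ≡ 303 (mod 629).

303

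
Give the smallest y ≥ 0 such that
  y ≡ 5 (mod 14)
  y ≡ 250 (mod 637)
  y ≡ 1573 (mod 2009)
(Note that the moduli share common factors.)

gcd(14, 637) = 7 and 7 | (250 − 5), so the pair is consistent; merging gives y ≡ 887 (mod 1274), where 1274 = lcm(14, 637).
gcd(1274, 2009) = 49 and 49 | (1573 − 887), so the pair is consistent; merging gives y ≡ 13627 (mod 52234), where 52234 = lcm(1274, 2009).
The solution is unique modulo lcm(14, 637, 2009) = 52234.

13627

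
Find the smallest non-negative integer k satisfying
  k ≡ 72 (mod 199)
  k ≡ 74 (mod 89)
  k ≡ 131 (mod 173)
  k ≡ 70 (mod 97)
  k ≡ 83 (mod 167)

6461528679

The moduli are pairwise coprime; N = 199·89·173·97·167 = 49633784597.
N/199 = 249416003; 249416003 ≡ 149 (mod 199); 149·195 ≡ 1, so inverse 195.
N/89 = 557682973; 557682973 ≡ 73 (mod 89); 73·50 ≡ 1, so inverse 50.
N/173 = 286900489; 286900489 ≡ 57 (mod 173); 57·85 ≡ 1, so inverse 85.
N/97 = 511688501; 511688501 ≡ 18 (mod 97); 18·27 ≡ 1, so inverse 27.
N/167 = 297208291; 297208291 ≡ 61 (mod 167); 61·115 ≡ 1, so inverse 115.
k ≡ 72·249416003·195 + 74·557682973·50 + 131·286900489·85 + 70·511688501·27 + 83·297208291·115 = 12563809031720.
12563809031720 mod 49633784597 = 6461528679.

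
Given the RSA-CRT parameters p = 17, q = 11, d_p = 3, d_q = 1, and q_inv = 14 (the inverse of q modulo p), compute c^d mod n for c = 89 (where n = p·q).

166

m₁ = c^(d_p) mod p: c ≡ 4 (mod 17), and 4^3 mod 17 = 13.
m₂ = c^(d_q) mod q: c ≡ 1 (mod 11), and 1^1 mod 11 = 1.
h = q_inv·(m₁ − m₂) mod p = 14·(13 − 1) mod 17 = 15.
m = m₂ + h·q = 1 + 15·11 = 166.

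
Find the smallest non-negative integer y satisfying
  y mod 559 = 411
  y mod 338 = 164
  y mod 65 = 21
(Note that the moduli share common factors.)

3206

gcd(559, 338) = 13 and 13 | (164 − 411), so the pair is consistent; merging gives y ≡ 3206 (mod 14534), where 14534 = lcm(559, 338).
gcd(14534, 65) = 13 and 13 | (21 − 3206), so the pair is consistent; merging gives y ≡ 3206 (mod 72670), where 72670 = lcm(14534, 65).
The solution is unique modulo lcm(559, 338, 65) = 72670.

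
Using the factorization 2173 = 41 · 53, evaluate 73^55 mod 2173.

Mod 41: 73 ≡ 32; by Fermat, exponent reduces to 55 mod 40 = 15; 32^15 ≡ 9 (mod 41).
Mod 53: 73 ≡ 20; by Fermat, exponent reduces to 55 mod 52 = 3; 20^3 ≡ 50 (mod 53).
Combine by CRT: x ≡ 9 (mod 41), x ≡ 50 (mod 53) ⇒ x ≡ 50 (mod 2173).

50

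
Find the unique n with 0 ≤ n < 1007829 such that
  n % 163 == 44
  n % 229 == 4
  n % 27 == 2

The moduli are pairwise coprime; M = 163·229·27 = 1007829.
M/163 = 6183; 6183 ≡ 152 (mod 163); 152·74 ≡ 1, so inverse 74.
M/229 = 4401; 4401 ≡ 50 (mod 229); 50·142 ≡ 1, so inverse 142.
M/27 = 37327; 37327 ≡ 13 (mod 27); 13·25 ≡ 1, so inverse 25.
n ≡ 44·6183·74 + 4·4401·142 + 2·37327·25 = 24497966.
24497966 mod 1007829 = 310070.

310070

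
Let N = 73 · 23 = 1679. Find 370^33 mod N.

Mod 73: 370 ≡ 5; 5^33 ≡ 7 (mod 73).
Mod 23: 370 ≡ 2; by Fermat, exponent reduces to 33 mod 22 = 11; 2^11 ≡ 1 (mod 23).
Combine by CRT: x ≡ 7 (mod 73), x ≡ 1 (mod 23) ⇒ x ≡ 737 (mod 1679).

737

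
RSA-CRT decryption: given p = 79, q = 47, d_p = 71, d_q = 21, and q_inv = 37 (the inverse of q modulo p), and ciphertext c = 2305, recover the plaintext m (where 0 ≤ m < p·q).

3114

m₁ = c^(d_p) mod p: c ≡ 14 (mod 79), and 14^71 mod 79 = 33.
m₂ = c^(d_q) mod q: c ≡ 2 (mod 47), and 2^21 mod 47 = 12.
h = q_inv·(m₁ − m₂) mod p = 37·(33 − 12) mod 79 = 66.
m = m₂ + h·q = 12 + 66·47 = 3114.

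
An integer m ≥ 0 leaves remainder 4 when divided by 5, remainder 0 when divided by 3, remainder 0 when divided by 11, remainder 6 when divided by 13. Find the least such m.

Combine the congruences pairwise.
From m ≡ 4 (mod 5) write m = 4 + 5t. Substituting into m ≡ 0 (mod 3) gives 5t ≡ 2 (mod 3), and since 2⁻¹ ≡ 2 (mod 3), t ≡ 1. Hence m ≡ 4 + 5·1 = 9 (mod 15).
From m ≡ 9 (mod 15) write m = 9 + 15t. Substituting into m ≡ 0 (mod 11) gives 15t ≡ 2 (mod 11), and since 4⁻¹ ≡ 3 (mod 11), t ≡ 6. Hence m ≡ 9 + 15·6 = 99 (mod 165).
From m ≡ 99 (mod 165) write m = 99 + 165t. Substituting into m ≡ 6 (mod 13) gives 165t ≡ 11 (mod 13), and since 9⁻¹ ≡ 3 (mod 13), t ≡ 7. Hence m ≡ 99 + 165·7 = 1254 (mod 2145).

1254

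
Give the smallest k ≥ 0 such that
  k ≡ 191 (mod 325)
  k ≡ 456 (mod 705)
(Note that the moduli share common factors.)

5391

gcd(325, 705) = 5 and 5 | (456 − 191), so the pair is consistent; merging gives k ≡ 5391 (mod 45825), where 45825 = lcm(325, 705).
The solution is unique modulo lcm(325, 705) = 45825.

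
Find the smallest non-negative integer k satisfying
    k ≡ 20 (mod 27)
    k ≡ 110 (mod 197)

From k ≡ 20 (mod 27) write k = 20 + 27t. Substituting into k ≡ 110 (mod 197) gives 27t ≡ 90 (mod 197), and since 27⁻¹ ≡ 73 (mod 197), t ≡ 69. Hence k ≡ 20 + 27·69 = 1883 (mod 5319).

1883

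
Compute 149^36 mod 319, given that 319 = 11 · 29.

Mod 11: 149 ≡ 6; by Fermat, exponent reduces to 36 mod 10 = 6; 6^6 ≡ 5 (mod 11).
Mod 29: 149 ≡ 4; by Fermat, exponent reduces to 36 mod 28 = 8; 4^8 ≡ 25 (mod 29).
Combine by CRT: x ≡ 5 (mod 11), x ≡ 25 (mod 29) ⇒ x ≡ 170 (mod 319).

170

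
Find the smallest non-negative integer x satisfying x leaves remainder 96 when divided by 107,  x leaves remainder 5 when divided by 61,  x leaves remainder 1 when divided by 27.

137377

The moduli are pairwise coprime; N = 107·61·27 = 176229.
N/107 = 1647; 1647 ≡ 42 (mod 107); 42·79 ≡ 1, so inverse 79.
N/61 = 2889; 2889 ≡ 22 (mod 61); 22·25 ≡ 1, so inverse 25.
N/27 = 6527; 6527 ≡ 20 (mod 27); 20·23 ≡ 1, so inverse 23.
x ≡ 96·1647·79 + 5·2889·25 + 1·6527·23 = 13002094.
13002094 mod 176229 = 137377.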